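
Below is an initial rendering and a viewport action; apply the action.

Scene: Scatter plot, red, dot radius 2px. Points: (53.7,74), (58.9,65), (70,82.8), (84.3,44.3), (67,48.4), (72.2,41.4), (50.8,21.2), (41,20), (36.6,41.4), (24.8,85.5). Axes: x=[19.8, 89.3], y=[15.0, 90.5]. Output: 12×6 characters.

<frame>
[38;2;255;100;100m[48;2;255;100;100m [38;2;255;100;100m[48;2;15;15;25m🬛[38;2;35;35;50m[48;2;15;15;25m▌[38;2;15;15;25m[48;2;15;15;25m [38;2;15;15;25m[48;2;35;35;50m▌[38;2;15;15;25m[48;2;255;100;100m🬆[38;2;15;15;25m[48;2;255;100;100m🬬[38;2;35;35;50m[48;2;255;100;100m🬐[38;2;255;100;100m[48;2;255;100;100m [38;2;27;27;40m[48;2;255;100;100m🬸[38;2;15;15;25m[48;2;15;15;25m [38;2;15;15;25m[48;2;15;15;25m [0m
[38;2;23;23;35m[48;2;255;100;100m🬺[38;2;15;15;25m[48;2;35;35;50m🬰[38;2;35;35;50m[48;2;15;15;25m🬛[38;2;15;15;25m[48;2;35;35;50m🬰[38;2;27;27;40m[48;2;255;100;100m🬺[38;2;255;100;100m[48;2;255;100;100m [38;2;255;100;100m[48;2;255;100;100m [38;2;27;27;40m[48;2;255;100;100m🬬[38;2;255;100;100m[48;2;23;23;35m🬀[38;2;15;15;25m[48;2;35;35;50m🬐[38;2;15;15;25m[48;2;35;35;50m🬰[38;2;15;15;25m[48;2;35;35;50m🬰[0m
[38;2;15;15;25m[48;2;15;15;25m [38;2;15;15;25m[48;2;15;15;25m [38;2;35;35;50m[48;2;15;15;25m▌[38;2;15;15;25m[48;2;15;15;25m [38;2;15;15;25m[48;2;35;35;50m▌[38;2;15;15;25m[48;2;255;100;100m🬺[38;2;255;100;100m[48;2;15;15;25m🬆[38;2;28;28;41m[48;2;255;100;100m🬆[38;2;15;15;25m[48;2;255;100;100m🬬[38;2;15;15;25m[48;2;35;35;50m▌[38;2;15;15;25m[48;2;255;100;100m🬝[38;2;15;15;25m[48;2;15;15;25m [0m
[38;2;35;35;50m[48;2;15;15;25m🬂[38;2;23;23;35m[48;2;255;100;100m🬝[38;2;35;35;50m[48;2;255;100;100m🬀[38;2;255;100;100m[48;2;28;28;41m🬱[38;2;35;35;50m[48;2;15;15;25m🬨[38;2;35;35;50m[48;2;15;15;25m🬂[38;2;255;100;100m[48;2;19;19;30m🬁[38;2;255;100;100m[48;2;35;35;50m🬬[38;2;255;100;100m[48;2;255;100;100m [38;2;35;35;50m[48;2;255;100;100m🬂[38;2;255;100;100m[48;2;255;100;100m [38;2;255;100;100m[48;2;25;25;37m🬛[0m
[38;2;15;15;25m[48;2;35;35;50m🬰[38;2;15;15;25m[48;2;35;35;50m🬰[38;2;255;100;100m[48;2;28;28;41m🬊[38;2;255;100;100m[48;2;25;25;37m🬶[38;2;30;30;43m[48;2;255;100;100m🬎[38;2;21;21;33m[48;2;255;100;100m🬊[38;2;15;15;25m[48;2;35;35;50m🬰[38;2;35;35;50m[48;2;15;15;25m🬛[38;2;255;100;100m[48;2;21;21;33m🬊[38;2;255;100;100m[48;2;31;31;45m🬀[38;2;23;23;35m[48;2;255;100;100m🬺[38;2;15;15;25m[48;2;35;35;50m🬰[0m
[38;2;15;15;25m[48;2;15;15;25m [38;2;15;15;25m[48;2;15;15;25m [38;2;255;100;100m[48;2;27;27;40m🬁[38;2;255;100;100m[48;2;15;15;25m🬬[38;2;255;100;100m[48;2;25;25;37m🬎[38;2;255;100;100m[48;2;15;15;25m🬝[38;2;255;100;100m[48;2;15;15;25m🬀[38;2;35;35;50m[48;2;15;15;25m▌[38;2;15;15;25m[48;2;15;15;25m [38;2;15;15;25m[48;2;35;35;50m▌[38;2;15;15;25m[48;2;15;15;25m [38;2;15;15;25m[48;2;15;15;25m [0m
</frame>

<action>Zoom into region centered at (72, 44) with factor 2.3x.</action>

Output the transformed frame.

<frame>
[38;2;15;15;25m[48;2;15;15;25m [38;2;15;15;25m[48;2;15;15;25m [38;2;35;35;50m[48;2;15;15;25m▌[38;2;15;15;25m[48;2;15;15;25m [38;2;15;15;25m[48;2;35;35;50m▌[38;2;15;15;25m[48;2;15;15;25m [38;2;15;15;25m[48;2;15;15;25m [38;2;35;35;50m[48;2;15;15;25m▌[38;2;15;15;25m[48;2;15;15;25m [38;2;15;15;25m[48;2;35;35;50m▌[38;2;15;15;25m[48;2;15;15;25m [38;2;15;15;25m[48;2;15;15;25m [0m
[38;2;15;15;25m[48;2;35;35;50m🬰[38;2;15;15;25m[48;2;35;35;50m🬰[38;2;35;35;50m[48;2;15;15;25m🬛[38;2;21;21;33m[48;2;255;100;100m🬆[38;2;31;31;45m[48;2;255;100;100m🬬[38;2;15;15;25m[48;2;35;35;50m🬰[38;2;15;15;25m[48;2;35;35;50m🬰[38;2;35;35;50m[48;2;15;15;25m🬛[38;2;15;15;25m[48;2;35;35;50m🬰[38;2;15;15;25m[48;2;35;35;50m🬐[38;2;15;15;25m[48;2;35;35;50m🬰[38;2;15;15;25m[48;2;35;35;50m🬰[0m
[38;2;15;15;25m[48;2;15;15;25m [38;2;15;15;25m[48;2;15;15;25m [38;2;255;100;100m[48;2;27;27;40m🬁[38;2;255;100;100m[48;2;15;15;25m🬬[38;2;255;100;100m[48;2;28;28;41m🬆[38;2;15;15;25m[48;2;255;100;100m🬆[38;2;15;15;25m[48;2;255;100;100m🬬[38;2;35;35;50m[48;2;15;15;25m▌[38;2;15;15;25m[48;2;15;15;25m [38;2;21;21;33m[48;2;255;100;100m🬆[38;2;255;100;100m[48;2;15;15;25m🬺[38;2;15;15;25m[48;2;255;100;100m🬬[0m
[38;2;35;35;50m[48;2;15;15;25m🬂[38;2;35;35;50m[48;2;15;15;25m🬂[38;2;35;35;50m[48;2;15;15;25m🬕[38;2;35;35;50m[48;2;15;15;25m🬂[38;2;255;100;100m[48;2;27;27;40m🬁[38;2;255;100;100m[48;2;15;15;25m🬬[38;2;255;100;100m[48;2;15;15;25m🬆[38;2;35;35;50m[48;2;15;15;25m🬕[38;2;35;35;50m[48;2;15;15;25m🬂[38;2;255;100;100m[48;2;27;27;40m🬁[38;2;255;100;100m[48;2;15;15;25m🬆[38;2;35;35;50m[48;2;15;15;25m🬂[0m
[38;2;15;15;25m[48;2;35;35;50m🬰[38;2;15;15;25m[48;2;35;35;50m🬰[38;2;35;35;50m[48;2;15;15;25m🬛[38;2;15;15;25m[48;2;35;35;50m🬰[38;2;15;15;25m[48;2;35;35;50m🬐[38;2;15;15;25m[48;2;35;35;50m🬰[38;2;15;15;25m[48;2;35;35;50m🬰[38;2;35;35;50m[48;2;15;15;25m🬛[38;2;15;15;25m[48;2;35;35;50m🬰[38;2;15;15;25m[48;2;35;35;50m🬐[38;2;15;15;25m[48;2;35;35;50m🬰[38;2;15;15;25m[48;2;35;35;50m🬰[0m
[38;2;15;15;25m[48;2;15;15;25m [38;2;15;15;25m[48;2;15;15;25m [38;2;35;35;50m[48;2;15;15;25m▌[38;2;15;15;25m[48;2;15;15;25m [38;2;15;15;25m[48;2;35;35;50m▌[38;2;15;15;25m[48;2;15;15;25m [38;2;15;15;25m[48;2;15;15;25m [38;2;35;35;50m[48;2;15;15;25m▌[38;2;15;15;25m[48;2;15;15;25m [38;2;15;15;25m[48;2;35;35;50m▌[38;2;15;15;25m[48;2;15;15;25m [38;2;15;15;25m[48;2;15;15;25m [0m
</frame>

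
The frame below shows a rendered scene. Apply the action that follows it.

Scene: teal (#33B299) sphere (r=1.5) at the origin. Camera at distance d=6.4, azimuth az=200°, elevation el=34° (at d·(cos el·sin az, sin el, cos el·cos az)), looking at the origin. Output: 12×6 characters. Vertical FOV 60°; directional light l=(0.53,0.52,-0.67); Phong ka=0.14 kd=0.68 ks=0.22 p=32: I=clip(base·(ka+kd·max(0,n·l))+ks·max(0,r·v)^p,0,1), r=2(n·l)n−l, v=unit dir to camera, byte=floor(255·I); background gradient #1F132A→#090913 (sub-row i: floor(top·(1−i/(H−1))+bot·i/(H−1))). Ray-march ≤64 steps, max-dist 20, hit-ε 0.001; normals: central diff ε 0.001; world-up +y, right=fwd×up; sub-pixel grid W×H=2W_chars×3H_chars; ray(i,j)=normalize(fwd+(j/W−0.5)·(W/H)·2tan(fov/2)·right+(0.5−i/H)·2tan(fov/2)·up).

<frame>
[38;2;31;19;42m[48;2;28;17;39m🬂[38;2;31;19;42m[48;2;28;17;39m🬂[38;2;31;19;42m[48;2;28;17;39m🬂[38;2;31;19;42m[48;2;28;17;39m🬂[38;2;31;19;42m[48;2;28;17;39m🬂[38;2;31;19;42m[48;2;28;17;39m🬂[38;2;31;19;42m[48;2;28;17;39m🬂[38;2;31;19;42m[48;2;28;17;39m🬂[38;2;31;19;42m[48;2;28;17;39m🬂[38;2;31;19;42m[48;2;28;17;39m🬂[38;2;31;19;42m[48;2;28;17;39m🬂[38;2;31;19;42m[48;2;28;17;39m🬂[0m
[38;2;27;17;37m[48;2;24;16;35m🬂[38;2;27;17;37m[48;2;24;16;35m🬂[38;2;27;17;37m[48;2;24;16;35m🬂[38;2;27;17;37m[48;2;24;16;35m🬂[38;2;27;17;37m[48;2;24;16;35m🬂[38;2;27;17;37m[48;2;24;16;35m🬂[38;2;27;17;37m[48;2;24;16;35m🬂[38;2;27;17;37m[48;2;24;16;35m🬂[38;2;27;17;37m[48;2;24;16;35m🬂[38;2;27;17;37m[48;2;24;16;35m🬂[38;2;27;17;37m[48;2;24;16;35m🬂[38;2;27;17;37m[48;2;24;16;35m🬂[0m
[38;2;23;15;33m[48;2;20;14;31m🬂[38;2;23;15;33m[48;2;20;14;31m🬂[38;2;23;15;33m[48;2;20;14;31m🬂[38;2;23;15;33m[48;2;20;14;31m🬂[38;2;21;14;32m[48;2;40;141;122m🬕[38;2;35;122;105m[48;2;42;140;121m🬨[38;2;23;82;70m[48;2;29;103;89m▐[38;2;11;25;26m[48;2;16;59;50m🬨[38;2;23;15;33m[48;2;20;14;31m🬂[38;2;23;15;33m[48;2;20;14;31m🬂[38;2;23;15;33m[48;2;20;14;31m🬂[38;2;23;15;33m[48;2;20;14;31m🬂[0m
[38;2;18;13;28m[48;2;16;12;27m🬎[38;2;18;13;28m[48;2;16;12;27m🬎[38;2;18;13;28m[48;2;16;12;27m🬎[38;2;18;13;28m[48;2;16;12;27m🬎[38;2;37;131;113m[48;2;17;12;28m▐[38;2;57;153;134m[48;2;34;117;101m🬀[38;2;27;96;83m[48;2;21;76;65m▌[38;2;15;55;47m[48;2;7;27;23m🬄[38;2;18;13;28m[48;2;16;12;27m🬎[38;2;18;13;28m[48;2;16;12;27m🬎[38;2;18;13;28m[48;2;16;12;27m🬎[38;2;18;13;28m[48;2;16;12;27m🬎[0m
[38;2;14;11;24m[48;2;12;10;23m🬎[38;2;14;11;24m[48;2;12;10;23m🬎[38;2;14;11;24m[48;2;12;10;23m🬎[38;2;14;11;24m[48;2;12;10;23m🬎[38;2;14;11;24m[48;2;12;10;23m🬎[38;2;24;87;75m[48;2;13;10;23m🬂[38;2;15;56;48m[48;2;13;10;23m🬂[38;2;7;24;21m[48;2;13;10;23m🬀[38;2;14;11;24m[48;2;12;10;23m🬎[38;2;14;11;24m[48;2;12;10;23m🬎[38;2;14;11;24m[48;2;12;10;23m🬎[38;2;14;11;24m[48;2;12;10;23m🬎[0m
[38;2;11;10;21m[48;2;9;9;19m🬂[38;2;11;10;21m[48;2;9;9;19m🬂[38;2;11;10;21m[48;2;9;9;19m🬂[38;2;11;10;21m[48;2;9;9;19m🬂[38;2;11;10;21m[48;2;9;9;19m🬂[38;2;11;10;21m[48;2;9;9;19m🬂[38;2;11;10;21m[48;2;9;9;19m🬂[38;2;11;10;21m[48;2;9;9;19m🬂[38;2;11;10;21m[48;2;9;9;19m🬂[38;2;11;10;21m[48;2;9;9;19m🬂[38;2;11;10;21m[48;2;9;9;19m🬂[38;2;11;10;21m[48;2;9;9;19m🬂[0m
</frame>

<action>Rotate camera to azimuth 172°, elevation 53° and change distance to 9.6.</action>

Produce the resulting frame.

<frame>
[38;2;31;19;42m[48;2;28;17;39m🬂[38;2;31;19;42m[48;2;28;17;39m🬂[38;2;31;19;42m[48;2;28;17;39m🬂[38;2;31;19;42m[48;2;28;17;39m🬂[38;2;31;19;42m[48;2;28;17;39m🬂[38;2;31;19;42m[48;2;28;17;39m🬂[38;2;31;19;42m[48;2;28;17;39m🬂[38;2;31;19;42m[48;2;28;17;39m🬂[38;2;31;19;42m[48;2;28;17;39m🬂[38;2;31;19;42m[48;2;28;17;39m🬂[38;2;31;19;42m[48;2;28;17;39m🬂[38;2;31;19;42m[48;2;28;17;39m🬂[0m
[38;2;27;17;37m[48;2;24;16;35m🬂[38;2;27;17;37m[48;2;24;16;35m🬂[38;2;27;17;37m[48;2;24;16;35m🬂[38;2;27;17;37m[48;2;24;16;35m🬂[38;2;27;17;37m[48;2;24;16;35m🬂[38;2;27;17;37m[48;2;24;16;35m🬂[38;2;27;17;37m[48;2;24;16;35m🬂[38;2;27;17;37m[48;2;24;16;35m🬂[38;2;27;17;37m[48;2;24;16;35m🬂[38;2;27;17;37m[48;2;24;16;35m🬂[38;2;27;17;37m[48;2;24;16;35m🬂[38;2;27;17;37m[48;2;24;16;35m🬂[0m
[38;2;23;15;33m[48;2;20;14;31m🬂[38;2;23;15;33m[48;2;20;14;31m🬂[38;2;23;15;33m[48;2;20;14;31m🬂[38;2;23;15;33m[48;2;20;14;31m🬂[38;2;23;15;33m[48;2;20;14;31m🬂[38;2;22;14;32m[48;2;28;101;87m🬆[38;2;18;22;32m[48;2;25;88;76m🬊[38;2;21;14;32m[48;2;8;29;25m🬬[38;2;23;15;33m[48;2;20;14;31m🬂[38;2;23;15;33m[48;2;20;14;31m🬂[38;2;23;15;33m[48;2;20;14;31m🬂[38;2;23;15;33m[48;2;20;14;31m🬂[0m
[38;2;18;13;28m[48;2;16;12;27m🬎[38;2;18;13;28m[48;2;16;12;27m🬎[38;2;18;13;28m[48;2;16;12;27m🬎[38;2;18;13;28m[48;2;16;12;27m🬎[38;2;18;13;28m[48;2;16;12;27m🬎[38;2;39;136;117m[48;2;16;12;27m🬬[38;2;36;127;109m[48;2;27;99;85m▌[38;2;15;55;47m[48;2;17;12;27m🬄[38;2;18;13;28m[48;2;16;12;27m🬎[38;2;18;13;28m[48;2;16;12;27m🬎[38;2;18;13;28m[48;2;16;12;27m🬎[38;2;18;13;28m[48;2;16;12;27m🬎[0m
[38;2;14;11;24m[48;2;12;10;23m🬎[38;2;14;11;24m[48;2;12;10;23m🬎[38;2;14;11;24m[48;2;12;10;23m🬎[38;2;14;11;24m[48;2;12;10;23m🬎[38;2;14;11;24m[48;2;12;10;23m🬎[38;2;14;11;24m[48;2;12;10;23m🬎[38;2;14;11;24m[48;2;12;10;23m🬎[38;2;14;11;24m[48;2;12;10;23m🬎[38;2;14;11;24m[48;2;12;10;23m🬎[38;2;14;11;24m[48;2;12;10;23m🬎[38;2;14;11;24m[48;2;12;10;23m🬎[38;2;14;11;24m[48;2;12;10;23m🬎[0m
[38;2;11;10;21m[48;2;9;9;19m🬂[38;2;11;10;21m[48;2;9;9;19m🬂[38;2;11;10;21m[48;2;9;9;19m🬂[38;2;11;10;21m[48;2;9;9;19m🬂[38;2;11;10;21m[48;2;9;9;19m🬂[38;2;11;10;21m[48;2;9;9;19m🬂[38;2;11;10;21m[48;2;9;9;19m🬂[38;2;11;10;21m[48;2;9;9;19m🬂[38;2;11;10;21m[48;2;9;9;19m🬂[38;2;11;10;21m[48;2;9;9;19m🬂[38;2;11;10;21m[48;2;9;9;19m🬂[38;2;11;10;21m[48;2;9;9;19m🬂[0m
</frame>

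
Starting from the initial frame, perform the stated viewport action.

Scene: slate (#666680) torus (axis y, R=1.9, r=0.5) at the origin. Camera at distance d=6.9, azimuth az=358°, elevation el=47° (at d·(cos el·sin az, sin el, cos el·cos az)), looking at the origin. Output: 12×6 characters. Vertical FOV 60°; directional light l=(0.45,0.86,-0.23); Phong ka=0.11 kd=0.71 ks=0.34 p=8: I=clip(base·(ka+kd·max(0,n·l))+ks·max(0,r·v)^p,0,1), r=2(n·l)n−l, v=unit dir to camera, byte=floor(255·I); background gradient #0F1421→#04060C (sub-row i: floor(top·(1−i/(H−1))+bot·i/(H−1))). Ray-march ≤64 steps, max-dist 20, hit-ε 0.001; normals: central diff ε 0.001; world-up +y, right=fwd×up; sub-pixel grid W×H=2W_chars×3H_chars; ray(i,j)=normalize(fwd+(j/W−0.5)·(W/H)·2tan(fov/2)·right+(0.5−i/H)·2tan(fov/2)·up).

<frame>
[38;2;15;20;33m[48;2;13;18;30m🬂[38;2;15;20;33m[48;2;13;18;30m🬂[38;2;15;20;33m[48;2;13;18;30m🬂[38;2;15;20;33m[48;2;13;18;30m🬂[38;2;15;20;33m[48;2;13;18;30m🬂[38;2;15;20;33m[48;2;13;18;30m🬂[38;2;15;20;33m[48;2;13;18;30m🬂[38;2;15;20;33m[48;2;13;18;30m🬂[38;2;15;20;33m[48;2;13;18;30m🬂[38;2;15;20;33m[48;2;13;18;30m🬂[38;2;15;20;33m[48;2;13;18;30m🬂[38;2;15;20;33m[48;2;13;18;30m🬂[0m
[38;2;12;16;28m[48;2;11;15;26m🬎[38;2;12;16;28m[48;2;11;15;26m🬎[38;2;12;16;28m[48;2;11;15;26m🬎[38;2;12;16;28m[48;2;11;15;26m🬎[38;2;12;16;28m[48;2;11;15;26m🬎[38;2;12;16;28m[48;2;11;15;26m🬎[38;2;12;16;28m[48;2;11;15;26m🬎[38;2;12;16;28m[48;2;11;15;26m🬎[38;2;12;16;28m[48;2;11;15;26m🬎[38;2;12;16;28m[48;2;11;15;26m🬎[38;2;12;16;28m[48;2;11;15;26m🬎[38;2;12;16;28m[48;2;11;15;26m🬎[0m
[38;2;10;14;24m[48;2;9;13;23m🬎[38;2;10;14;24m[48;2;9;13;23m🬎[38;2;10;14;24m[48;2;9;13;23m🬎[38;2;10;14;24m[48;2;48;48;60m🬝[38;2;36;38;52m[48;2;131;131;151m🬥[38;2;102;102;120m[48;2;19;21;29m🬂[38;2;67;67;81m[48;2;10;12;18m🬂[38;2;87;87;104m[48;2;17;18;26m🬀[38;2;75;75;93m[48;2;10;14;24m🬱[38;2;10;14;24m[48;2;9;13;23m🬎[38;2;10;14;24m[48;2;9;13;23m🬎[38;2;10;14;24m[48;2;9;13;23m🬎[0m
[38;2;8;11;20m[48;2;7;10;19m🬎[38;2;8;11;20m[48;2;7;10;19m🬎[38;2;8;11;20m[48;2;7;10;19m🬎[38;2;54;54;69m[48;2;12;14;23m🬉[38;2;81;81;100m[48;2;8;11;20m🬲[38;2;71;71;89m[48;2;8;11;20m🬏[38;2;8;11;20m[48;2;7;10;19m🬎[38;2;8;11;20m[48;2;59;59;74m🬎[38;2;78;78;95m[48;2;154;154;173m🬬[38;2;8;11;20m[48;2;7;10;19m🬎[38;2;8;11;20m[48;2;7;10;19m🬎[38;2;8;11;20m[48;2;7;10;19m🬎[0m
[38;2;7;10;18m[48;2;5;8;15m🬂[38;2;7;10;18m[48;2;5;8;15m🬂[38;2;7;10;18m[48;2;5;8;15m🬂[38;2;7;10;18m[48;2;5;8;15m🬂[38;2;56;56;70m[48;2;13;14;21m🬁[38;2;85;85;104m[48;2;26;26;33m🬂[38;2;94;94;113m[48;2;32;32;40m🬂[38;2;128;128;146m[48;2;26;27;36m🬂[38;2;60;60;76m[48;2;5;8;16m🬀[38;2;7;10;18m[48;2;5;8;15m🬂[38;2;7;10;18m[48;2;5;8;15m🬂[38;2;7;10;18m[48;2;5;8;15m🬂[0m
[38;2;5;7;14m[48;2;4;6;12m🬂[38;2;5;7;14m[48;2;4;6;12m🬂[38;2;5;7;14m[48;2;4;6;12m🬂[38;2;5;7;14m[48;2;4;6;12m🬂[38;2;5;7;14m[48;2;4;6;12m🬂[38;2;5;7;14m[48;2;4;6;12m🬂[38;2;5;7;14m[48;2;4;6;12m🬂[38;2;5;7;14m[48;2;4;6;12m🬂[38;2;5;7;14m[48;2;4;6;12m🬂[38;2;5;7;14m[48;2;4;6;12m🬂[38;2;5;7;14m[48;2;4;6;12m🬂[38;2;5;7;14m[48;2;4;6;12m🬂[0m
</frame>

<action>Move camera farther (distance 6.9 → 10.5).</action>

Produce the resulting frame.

<frame>
[38;2;15;20;33m[48;2;13;18;30m🬂[38;2;15;20;33m[48;2;13;18;30m🬂[38;2;15;20;33m[48;2;13;18;30m🬂[38;2;15;20;33m[48;2;13;18;30m🬂[38;2;15;20;33m[48;2;13;18;30m🬂[38;2;15;20;33m[48;2;13;18;30m🬂[38;2;15;20;33m[48;2;13;18;30m🬂[38;2;15;20;33m[48;2;13;18;30m🬂[38;2;15;20;33m[48;2;13;18;30m🬂[38;2;15;20;33m[48;2;13;18;30m🬂[38;2;15;20;33m[48;2;13;18;30m🬂[38;2;15;20;33m[48;2;13;18;30m🬂[0m
[38;2;12;16;28m[48;2;11;15;26m🬎[38;2;12;16;28m[48;2;11;15;26m🬎[38;2;12;16;28m[48;2;11;15;26m🬎[38;2;12;16;28m[48;2;11;15;26m🬎[38;2;12;16;28m[48;2;11;15;26m🬎[38;2;12;16;28m[48;2;11;15;26m🬎[38;2;12;16;28m[48;2;11;15;26m🬎[38;2;12;16;28m[48;2;11;15;26m🬎[38;2;12;16;28m[48;2;11;15;26m🬎[38;2;12;16;28m[48;2;11;15;26m🬎[38;2;12;16;28m[48;2;11;15;26m🬎[38;2;12;16;28m[48;2;11;15;26m🬎[0m
[38;2;10;14;24m[48;2;9;13;23m🬎[38;2;10;14;24m[48;2;9;13;23m🬎[38;2;10;14;24m[48;2;9;13;23m🬎[38;2;10;14;24m[48;2;9;13;23m🬎[38;2;10;14;24m[48;2;60;60;75m🬝[38;2;102;102;119m[48;2;24;26;36m🬖[38;2;60;60;74m[48;2;10;13;21m🬋[38;2;13;16;25m[48;2;83;83;104m🬙[38;2;10;14;24m[48;2;9;13;23m🬎[38;2;10;14;24m[48;2;9;13;23m🬎[38;2;10;14;24m[48;2;9;13;23m🬎[38;2;10;14;24m[48;2;9;13;23m🬎[0m
[38;2;8;11;20m[48;2;7;10;19m🬎[38;2;8;11;20m[48;2;7;10;19m🬎[38;2;8;11;20m[48;2;7;10;19m🬎[38;2;8;11;20m[48;2;7;10;19m🬎[38;2;57;57;71m[48;2;7;10;19m🬉[38;2;75;75;93m[48;2;15;18;27m🬢[38;2;8;11;20m[48;2;111;111;128m🬎[38;2;83;83;101m[48;2;8;11;20m🬜[38;2;8;11;20m[48;2;7;10;19m🬎[38;2;8;11;20m[48;2;7;10;19m🬎[38;2;8;11;20m[48;2;7;10;19m🬎[38;2;8;11;20m[48;2;7;10;19m🬎[0m
[38;2;7;10;18m[48;2;5;8;15m🬂[38;2;7;10;18m[48;2;5;8;15m🬂[38;2;7;10;18m[48;2;5;8;15m🬂[38;2;7;10;18m[48;2;5;8;15m🬂[38;2;7;10;18m[48;2;5;8;15m🬂[38;2;11;11;14m[48;2;5;8;16m🬁[38;2;11;11;14m[48;2;5;8;15m🬂[38;2;7;10;18m[48;2;5;8;15m🬂[38;2;7;10;18m[48;2;5;8;15m🬂[38;2;7;10;18m[48;2;5;8;15m🬂[38;2;7;10;18m[48;2;5;8;15m🬂[38;2;7;10;18m[48;2;5;8;15m🬂[0m
[38;2;5;7;14m[48;2;4;6;12m🬂[38;2;5;7;14m[48;2;4;6;12m🬂[38;2;5;7;14m[48;2;4;6;12m🬂[38;2;5;7;14m[48;2;4;6;12m🬂[38;2;5;7;14m[48;2;4;6;12m🬂[38;2;5;7;14m[48;2;4;6;12m🬂[38;2;5;7;14m[48;2;4;6;12m🬂[38;2;5;7;14m[48;2;4;6;12m🬂[38;2;5;7;14m[48;2;4;6;12m🬂[38;2;5;7;14m[48;2;4;6;12m🬂[38;2;5;7;14m[48;2;4;6;12m🬂[38;2;5;7;14m[48;2;4;6;12m🬂[0m
</frame>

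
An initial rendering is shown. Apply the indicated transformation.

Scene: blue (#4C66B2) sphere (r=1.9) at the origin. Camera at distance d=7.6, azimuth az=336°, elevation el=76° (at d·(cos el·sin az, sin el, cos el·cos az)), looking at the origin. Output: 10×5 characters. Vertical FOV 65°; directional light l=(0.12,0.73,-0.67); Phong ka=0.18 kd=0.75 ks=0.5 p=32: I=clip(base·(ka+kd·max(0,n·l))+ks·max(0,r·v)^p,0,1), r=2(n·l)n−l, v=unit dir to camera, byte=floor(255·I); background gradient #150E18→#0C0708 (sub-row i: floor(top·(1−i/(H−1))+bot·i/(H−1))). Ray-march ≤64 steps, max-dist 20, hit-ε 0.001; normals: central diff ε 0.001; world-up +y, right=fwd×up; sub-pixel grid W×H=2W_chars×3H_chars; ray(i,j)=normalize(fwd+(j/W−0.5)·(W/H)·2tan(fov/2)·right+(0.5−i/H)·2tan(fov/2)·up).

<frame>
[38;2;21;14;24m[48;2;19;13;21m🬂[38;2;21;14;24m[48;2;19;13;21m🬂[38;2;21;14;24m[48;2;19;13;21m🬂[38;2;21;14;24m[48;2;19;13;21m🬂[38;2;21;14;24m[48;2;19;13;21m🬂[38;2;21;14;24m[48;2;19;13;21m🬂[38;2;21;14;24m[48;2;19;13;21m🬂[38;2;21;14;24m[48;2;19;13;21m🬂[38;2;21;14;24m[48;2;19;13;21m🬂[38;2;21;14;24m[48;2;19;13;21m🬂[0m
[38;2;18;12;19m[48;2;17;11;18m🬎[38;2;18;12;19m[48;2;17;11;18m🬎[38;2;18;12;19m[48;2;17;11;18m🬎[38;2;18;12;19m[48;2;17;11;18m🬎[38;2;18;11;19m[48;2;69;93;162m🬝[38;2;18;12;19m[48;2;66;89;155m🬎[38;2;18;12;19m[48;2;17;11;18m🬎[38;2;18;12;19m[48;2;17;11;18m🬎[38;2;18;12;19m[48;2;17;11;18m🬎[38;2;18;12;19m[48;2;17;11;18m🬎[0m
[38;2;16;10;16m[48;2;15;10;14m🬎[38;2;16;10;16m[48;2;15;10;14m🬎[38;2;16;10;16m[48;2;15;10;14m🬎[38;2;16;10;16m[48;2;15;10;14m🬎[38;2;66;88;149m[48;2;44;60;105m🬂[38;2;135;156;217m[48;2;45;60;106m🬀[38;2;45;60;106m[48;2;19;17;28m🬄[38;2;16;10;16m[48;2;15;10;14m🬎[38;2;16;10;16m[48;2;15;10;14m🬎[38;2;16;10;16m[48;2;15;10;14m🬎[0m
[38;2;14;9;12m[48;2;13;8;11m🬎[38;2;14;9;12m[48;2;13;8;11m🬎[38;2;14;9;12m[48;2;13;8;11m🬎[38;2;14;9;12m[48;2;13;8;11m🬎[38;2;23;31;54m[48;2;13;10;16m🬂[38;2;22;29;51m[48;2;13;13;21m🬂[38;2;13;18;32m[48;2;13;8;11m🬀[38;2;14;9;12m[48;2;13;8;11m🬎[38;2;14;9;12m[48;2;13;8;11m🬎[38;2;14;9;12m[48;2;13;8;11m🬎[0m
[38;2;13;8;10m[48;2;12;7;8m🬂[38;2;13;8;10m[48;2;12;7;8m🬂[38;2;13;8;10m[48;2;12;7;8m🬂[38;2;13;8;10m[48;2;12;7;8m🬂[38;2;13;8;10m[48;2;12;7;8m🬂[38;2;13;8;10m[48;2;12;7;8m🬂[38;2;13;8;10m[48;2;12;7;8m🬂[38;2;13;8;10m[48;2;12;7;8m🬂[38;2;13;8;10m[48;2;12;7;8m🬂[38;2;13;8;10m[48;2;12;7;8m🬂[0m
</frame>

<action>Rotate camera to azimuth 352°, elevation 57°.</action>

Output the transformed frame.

<frame>
[38;2;21;14;24m[48;2;19;13;21m🬂[38;2;21;14;24m[48;2;19;13;21m🬂[38;2;21;14;24m[48;2;19;13;21m🬂[38;2;21;14;24m[48;2;19;13;21m🬂[38;2;21;14;24m[48;2;19;13;21m🬂[38;2;21;14;24m[48;2;19;13;21m🬂[38;2;21;14;24m[48;2;19;13;21m🬂[38;2;21;14;24m[48;2;19;13;21m🬂[38;2;21;14;24m[48;2;19;13;21m🬂[38;2;21;14;24m[48;2;19;13;21m🬂[0m
[38;2;18;12;19m[48;2;17;11;18m🬎[38;2;18;12;19m[48;2;17;11;18m🬎[38;2;18;12;19m[48;2;17;11;18m🬎[38;2;18;12;19m[48;2;17;11;18m🬎[38;2;18;11;19m[48;2;61;82;143m🬝[38;2;18;12;19m[48;2;64;86;148m🬎[38;2;18;12;19m[48;2;17;11;18m🬎[38;2;18;12;19m[48;2;17;11;18m🬎[38;2;18;12;19m[48;2;17;11;18m🬎[38;2;18;12;19m[48;2;17;11;18m🬎[0m
[38;2;16;10;16m[48;2;15;10;14m🬎[38;2;16;10;16m[48;2;15;10;14m🬎[38;2;16;10;16m[48;2;15;10;14m🬎[38;2;16;10;16m[48;2;15;10;14m🬎[38;2;41;56;98m[48;2;22;29;52m🬊[38;2;52;69;117m[48;2;27;36;63m🬂[38;2;40;53;94m[48;2;16;13;22m🬄[38;2;16;10;16m[48;2;15;10;14m🬎[38;2;16;10;16m[48;2;15;10;14m🬎[38;2;16;10;16m[48;2;15;10;14m🬎[0m
[38;2;14;9;12m[48;2;13;8;11m🬎[38;2;14;9;12m[48;2;13;8;11m🬎[38;2;14;9;12m[48;2;13;8;11m🬎[38;2;14;9;12m[48;2;13;8;11m🬎[38;2;13;18;32m[48;2;13;8;11m🬊[38;2;13;18;32m[48;2;13;8;11m🬎[38;2;13;18;32m[48;2;13;8;11m🬀[38;2;14;9;12m[48;2;13;8;11m🬎[38;2;14;9;12m[48;2;13;8;11m🬎[38;2;14;9;12m[48;2;13;8;11m🬎[0m
[38;2;13;8;10m[48;2;12;7;8m🬂[38;2;13;8;10m[48;2;12;7;8m🬂[38;2;13;8;10m[48;2;12;7;8m🬂[38;2;13;8;10m[48;2;12;7;8m🬂[38;2;13;8;10m[48;2;12;7;8m🬂[38;2;13;8;10m[48;2;12;7;8m🬂[38;2;13;8;10m[48;2;12;7;8m🬂[38;2;13;8;10m[48;2;12;7;8m🬂[38;2;13;8;10m[48;2;12;7;8m🬂[38;2;13;8;10m[48;2;12;7;8m🬂[0m
</frame>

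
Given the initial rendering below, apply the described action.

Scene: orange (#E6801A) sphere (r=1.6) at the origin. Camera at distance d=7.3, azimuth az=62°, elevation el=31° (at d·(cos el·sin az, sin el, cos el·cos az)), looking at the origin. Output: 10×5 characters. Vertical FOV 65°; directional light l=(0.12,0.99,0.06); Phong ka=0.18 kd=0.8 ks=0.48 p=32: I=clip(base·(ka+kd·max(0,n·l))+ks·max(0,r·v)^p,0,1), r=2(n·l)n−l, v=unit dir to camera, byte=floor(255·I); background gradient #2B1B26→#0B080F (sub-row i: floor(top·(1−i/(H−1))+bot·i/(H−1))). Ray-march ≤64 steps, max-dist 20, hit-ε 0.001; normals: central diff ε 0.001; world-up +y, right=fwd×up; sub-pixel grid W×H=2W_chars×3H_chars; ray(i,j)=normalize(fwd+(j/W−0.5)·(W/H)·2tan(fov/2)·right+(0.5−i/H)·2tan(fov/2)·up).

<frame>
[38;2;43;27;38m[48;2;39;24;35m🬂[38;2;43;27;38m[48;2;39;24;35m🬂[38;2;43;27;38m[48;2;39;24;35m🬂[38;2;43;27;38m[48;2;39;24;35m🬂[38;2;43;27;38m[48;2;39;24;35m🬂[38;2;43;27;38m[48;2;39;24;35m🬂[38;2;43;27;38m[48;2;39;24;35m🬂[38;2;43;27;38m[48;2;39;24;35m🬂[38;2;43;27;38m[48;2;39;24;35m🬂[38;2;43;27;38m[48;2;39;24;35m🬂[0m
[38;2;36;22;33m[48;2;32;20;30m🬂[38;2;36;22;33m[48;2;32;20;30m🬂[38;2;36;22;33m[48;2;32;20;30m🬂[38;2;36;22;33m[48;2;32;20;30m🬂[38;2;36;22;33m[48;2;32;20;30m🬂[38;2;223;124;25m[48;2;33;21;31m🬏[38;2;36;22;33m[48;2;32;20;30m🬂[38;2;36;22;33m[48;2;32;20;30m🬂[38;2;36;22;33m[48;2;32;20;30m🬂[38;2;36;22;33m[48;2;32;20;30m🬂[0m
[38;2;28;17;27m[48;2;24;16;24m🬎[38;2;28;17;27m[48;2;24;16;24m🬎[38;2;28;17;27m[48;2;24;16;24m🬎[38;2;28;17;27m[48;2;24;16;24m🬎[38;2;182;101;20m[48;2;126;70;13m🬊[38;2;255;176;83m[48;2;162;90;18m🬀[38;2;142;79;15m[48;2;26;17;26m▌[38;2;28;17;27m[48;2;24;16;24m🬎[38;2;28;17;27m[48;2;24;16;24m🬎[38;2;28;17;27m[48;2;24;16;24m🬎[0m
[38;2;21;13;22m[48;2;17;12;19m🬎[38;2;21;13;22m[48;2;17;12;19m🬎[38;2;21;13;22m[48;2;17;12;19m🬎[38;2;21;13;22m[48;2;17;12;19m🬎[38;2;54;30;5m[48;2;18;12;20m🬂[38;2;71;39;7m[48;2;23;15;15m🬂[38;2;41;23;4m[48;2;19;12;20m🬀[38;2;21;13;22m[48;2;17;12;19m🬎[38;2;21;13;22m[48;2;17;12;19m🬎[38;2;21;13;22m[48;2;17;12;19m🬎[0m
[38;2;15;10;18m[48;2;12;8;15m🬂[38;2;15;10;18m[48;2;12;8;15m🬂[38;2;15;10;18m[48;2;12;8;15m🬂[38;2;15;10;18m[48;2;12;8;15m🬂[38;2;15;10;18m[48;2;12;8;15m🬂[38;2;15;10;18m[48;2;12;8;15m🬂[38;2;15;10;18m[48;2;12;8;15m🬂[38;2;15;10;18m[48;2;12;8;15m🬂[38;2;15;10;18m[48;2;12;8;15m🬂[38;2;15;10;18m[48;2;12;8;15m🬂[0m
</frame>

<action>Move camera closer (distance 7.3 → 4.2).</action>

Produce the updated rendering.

<frame>
[38;2;43;27;38m[48;2;39;24;35m🬂[38;2;43;27;38m[48;2;39;24;35m🬂[38;2;43;27;38m[48;2;39;24;35m🬂[38;2;43;27;38m[48;2;39;24;35m🬂[38;2;43;27;38m[48;2;39;24;35m🬂[38;2;43;27;38m[48;2;39;24;35m🬂[38;2;43;27;38m[48;2;39;24;35m🬂[38;2;43;27;38m[48;2;39;24;35m🬂[38;2;43;27;38m[48;2;39;24;35m🬂[38;2;43;27;38m[48;2;39;24;35m🬂[0m
[38;2;36;22;33m[48;2;32;20;30m🬂[38;2;36;22;33m[48;2;32;20;30m🬂[38;2;36;22;33m[48;2;32;20;30m🬂[38;2;35;21;32m[48;2;184;102;20m🬆[38;2;36;22;33m[48;2;211;118;26m🬀[38;2;218;123;28m[48;2;255;225;136m🬬[38;2;36;22;33m[48;2;197;110;22m🬂[38;2;169;94;19m[48;2;33;21;31m🬏[38;2;36;22;33m[48;2;32;20;30m🬂[38;2;36;22;33m[48;2;32;20;30m🬂[0m
[38;2;28;17;27m[48;2;24;16;24m🬎[38;2;28;17;27m[48;2;24;16;24m🬎[38;2;28;17;27m[48;2;24;16;24m🬎[38;2;161;89;17m[48;2;130;72;14m🬊[38;2;176;98;20m[48;2;148;82;16m🬊[38;2;193;112;30m[48;2;155;86;17m🬂[38;2;171;95;19m[48;2;143;79;15m🬆[38;2;139;77;15m[48;2;26;17;26m▌[38;2;28;17;27m[48;2;24;16;24m🬎[38;2;28;17;27m[48;2;24;16;24m🬎[0m
[38;2;21;13;22m[48;2;17;12;19m🬎[38;2;21;13;22m[48;2;17;12;19m🬎[38;2;21;13;22m[48;2;17;12;19m🬎[38;2;91;50;10m[48;2;33;19;9m🬊[38;2;105;58;11m[48;2;55;30;5m🬎[38;2;109;60;11m[48;2;61;34;6m🬎[38;2;105;58;11m[48;2;56;31;5m🬆[38;2;90;50;10m[48;2;24;15;17m🬀[38;2;21;13;22m[48;2;17;12;19m🬎[38;2;21;13;22m[48;2;17;12;19m🬎[0m
[38;2;15;10;18m[48;2;12;8;15m🬂[38;2;15;10;18m[48;2;12;8;15m🬂[38;2;15;10;18m[48;2;12;8;15m🬂[38;2;15;10;18m[48;2;12;8;15m🬂[38;2;41;23;4m[48;2;12;8;16m🬁[38;2;41;23;4m[48;2;12;8;15m🬂[38;2;15;10;18m[48;2;12;8;15m🬂[38;2;15;10;18m[48;2;12;8;15m🬂[38;2;15;10;18m[48;2;12;8;15m🬂[38;2;15;10;18m[48;2;12;8;15m🬂[0m
</frame>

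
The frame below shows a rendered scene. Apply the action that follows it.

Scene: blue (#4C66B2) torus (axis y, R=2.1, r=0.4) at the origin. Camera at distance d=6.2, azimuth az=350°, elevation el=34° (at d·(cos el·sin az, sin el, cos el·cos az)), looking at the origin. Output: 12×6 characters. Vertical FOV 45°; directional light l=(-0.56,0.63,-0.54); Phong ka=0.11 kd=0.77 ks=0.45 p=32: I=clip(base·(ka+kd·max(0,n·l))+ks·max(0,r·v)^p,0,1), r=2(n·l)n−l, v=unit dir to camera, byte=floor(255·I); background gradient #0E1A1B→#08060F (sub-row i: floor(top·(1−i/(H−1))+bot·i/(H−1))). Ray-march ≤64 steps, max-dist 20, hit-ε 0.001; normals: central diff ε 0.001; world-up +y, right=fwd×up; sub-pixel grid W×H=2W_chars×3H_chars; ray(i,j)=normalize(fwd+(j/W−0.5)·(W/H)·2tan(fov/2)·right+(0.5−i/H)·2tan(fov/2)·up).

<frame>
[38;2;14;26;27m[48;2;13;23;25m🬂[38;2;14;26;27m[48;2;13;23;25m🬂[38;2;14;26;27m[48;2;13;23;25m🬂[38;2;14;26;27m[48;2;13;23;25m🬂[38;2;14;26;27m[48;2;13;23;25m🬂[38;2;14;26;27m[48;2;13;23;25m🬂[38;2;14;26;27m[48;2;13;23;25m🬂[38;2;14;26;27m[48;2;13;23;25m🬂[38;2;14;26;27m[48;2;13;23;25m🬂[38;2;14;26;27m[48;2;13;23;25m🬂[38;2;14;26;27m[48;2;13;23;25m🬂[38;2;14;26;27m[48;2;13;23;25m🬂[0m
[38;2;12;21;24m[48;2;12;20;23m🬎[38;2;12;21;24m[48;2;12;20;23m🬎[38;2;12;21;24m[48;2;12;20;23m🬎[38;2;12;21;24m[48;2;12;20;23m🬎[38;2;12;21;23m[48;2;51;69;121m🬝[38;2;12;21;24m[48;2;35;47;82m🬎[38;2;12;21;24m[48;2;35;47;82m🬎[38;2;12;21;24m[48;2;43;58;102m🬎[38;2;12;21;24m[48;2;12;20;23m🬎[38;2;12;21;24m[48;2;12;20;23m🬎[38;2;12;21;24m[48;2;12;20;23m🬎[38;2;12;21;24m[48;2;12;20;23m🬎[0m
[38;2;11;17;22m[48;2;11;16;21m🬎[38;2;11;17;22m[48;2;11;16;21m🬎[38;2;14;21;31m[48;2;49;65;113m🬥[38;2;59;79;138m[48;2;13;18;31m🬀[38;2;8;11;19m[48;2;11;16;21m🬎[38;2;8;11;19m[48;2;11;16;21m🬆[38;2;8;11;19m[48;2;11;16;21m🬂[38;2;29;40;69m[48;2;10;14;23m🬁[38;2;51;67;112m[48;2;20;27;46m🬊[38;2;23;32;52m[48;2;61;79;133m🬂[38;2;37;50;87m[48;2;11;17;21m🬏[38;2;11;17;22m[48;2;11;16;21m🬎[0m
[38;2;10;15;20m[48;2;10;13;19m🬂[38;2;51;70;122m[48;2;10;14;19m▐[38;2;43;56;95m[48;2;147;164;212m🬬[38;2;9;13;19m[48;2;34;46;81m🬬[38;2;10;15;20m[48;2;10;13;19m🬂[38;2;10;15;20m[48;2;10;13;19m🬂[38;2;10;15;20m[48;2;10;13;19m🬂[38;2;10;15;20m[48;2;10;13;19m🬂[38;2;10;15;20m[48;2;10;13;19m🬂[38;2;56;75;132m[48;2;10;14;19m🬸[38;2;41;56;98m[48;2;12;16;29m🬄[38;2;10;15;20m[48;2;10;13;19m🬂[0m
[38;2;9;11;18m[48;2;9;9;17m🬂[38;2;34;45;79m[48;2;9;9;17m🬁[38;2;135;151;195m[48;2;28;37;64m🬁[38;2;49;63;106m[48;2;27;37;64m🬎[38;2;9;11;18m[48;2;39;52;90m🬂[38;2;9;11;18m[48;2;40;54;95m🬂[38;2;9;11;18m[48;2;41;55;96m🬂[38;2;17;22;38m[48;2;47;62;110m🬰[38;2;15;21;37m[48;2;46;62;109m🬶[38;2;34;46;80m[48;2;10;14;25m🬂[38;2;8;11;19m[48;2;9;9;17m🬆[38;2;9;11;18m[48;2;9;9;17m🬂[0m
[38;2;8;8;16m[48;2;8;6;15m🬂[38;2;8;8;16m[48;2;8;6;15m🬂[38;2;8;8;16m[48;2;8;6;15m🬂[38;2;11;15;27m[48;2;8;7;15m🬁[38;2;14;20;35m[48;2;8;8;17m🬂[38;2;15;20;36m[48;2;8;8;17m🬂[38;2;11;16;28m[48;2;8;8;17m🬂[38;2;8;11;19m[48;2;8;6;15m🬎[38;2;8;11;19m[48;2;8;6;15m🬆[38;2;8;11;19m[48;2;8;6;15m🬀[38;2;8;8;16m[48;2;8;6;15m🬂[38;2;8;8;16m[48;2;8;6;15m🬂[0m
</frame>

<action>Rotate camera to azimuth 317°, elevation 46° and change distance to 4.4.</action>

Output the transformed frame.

<frame>
[38;2;14;26;27m[48;2;13;23;25m🬂[38;2;14;26;27m[48;2;13;23;25m🬂[38;2;14;26;27m[48;2;13;23;25m🬂[38;2;14;26;27m[48;2;13;23;25m🬂[38;2;14;26;27m[48;2;13;23;25m🬂[38;2;13;25;26m[48;2;45;61;107m🬎[38;2;13;25;26m[48;2;44;60;104m🬎[38;2;41;56;98m[48;2;13;24;26m🬏[38;2;14;26;27m[48;2;13;23;25m🬂[38;2;14;26;27m[48;2;13;23;25m🬂[38;2;14;26;27m[48;2;13;23;25m🬂[38;2;14;26;27m[48;2;13;23;25m🬂[0m
[38;2;12;21;24m[48;2;12;20;23m🬎[38;2;12;21;23m[48;2;45;60;105m🬝[38;2;43;59;103m[48;2;14;22;32m🬋[38;2;45;60;106m[48;2;12;17;30m🬂[38;2;31;41;72m[48;2;8;11;19m🬂[38;2;29;39;69m[48;2;9;13;20m🬂[38;2;36;48;85m[48;2;14;21;32m🬂[38;2;40;54;95m[48;2;12;16;28m🬎[38;2;92;111;166m[48;2;45;61;107m🬇[38;2;33;47;78m[48;2;82;102;161m🬊[38;2;12;21;24m[48;2;46;62;108m🬊[38;2;12;21;24m[48;2;12;20;23m🬎[0m
[38;2;11;17;22m[48;2;48;65;114m🬆[38;2;35;48;84m[48;2;13;18;32m🬄[38;2;8;11;19m[48;2;11;16;21m🬝[38;2;8;11;19m[48;2;11;16;21m🬂[38;2;11;17;22m[48;2;11;16;21m🬎[38;2;11;17;22m[48;2;11;16;21m🬎[38;2;11;17;22m[48;2;11;16;21m🬎[38;2;11;17;22m[48;2;11;16;21m🬎[38;2;16;21;37m[48;2;11;16;21m🬁[38;2;51;68;119m[48;2;11;16;21m🬊[38;2;71;94;159m[48;2;59;79;140m🬧[38;2;11;18;22m[48;2;51;69;120m🬁[0m
[38;2;49;65;114m[48;2;30;40;71m▌[38;2;8;11;19m[48;2;10;14;24m🬬[38;2;10;15;20m[48;2;10;13;19m🬂[38;2;10;15;20m[48;2;10;13;19m🬂[38;2;10;15;20m[48;2;10;13;19m🬂[38;2;10;15;20m[48;2;10;13;19m🬂[38;2;10;15;20m[48;2;10;13;19m🬂[38;2;10;15;20m[48;2;10;13;19m🬂[38;2;10;15;20m[48;2;10;13;19m🬂[38;2;10;15;20m[48;2;10;13;19m🬂[38;2;62;83;146m[48;2;10;14;19m▐[38;2;64;86;150m[48;2;56;75;132m▌[0m
[38;2;49;64;108m[48;2;119;137;192m🬬[38;2;11;15;27m[48;2;29;39;69m🬊[38;2;8;11;18m[48;2;9;9;17m🬒[38;2;9;11;18m[48;2;9;9;17m🬂[38;2;9;11;18m[48;2;9;9;17m🬂[38;2;9;11;18m[48;2;9;9;17m🬂[38;2;9;11;18m[48;2;9;9;17m🬂[38;2;9;11;18m[48;2;9;9;17m🬂[38;2;9;11;18m[48;2;9;9;17m🬂[38;2;9;11;18m[48;2;9;9;17m🬂[38;2;57;77;136m[48;2;9;10;17m🬷[38;2;56;76;133m[48;2;47;64;112m🬆[0m
[38;2;157;176;230m[48;2;70;89;144m🬇[38;2;54;69;114m[48;2;139;157;209m🬬[38;2;20;27;47m[48;2;39;53;93m🬂[38;2;9;11;20m[48;2;33;44;78m🬊[38;2;8;7;15m[48;2;31;42;74m🬎[38;2;8;7;15m[48;2;26;35;62m🬎[38;2;8;7;15m[48;2;31;42;74m🬝[38;2;8;7;15m[48;2;40;54;95m🬎[38;2;8;7;15m[48;2;46;62;108m🬆[38;2;8;8;16m[48;2;49;66;117m🬀[38;2;51;69;121m[48;2;42;57;101m🬆[38;2;40;54;96m[48;2;27;37;65m🬆[0m
</frame>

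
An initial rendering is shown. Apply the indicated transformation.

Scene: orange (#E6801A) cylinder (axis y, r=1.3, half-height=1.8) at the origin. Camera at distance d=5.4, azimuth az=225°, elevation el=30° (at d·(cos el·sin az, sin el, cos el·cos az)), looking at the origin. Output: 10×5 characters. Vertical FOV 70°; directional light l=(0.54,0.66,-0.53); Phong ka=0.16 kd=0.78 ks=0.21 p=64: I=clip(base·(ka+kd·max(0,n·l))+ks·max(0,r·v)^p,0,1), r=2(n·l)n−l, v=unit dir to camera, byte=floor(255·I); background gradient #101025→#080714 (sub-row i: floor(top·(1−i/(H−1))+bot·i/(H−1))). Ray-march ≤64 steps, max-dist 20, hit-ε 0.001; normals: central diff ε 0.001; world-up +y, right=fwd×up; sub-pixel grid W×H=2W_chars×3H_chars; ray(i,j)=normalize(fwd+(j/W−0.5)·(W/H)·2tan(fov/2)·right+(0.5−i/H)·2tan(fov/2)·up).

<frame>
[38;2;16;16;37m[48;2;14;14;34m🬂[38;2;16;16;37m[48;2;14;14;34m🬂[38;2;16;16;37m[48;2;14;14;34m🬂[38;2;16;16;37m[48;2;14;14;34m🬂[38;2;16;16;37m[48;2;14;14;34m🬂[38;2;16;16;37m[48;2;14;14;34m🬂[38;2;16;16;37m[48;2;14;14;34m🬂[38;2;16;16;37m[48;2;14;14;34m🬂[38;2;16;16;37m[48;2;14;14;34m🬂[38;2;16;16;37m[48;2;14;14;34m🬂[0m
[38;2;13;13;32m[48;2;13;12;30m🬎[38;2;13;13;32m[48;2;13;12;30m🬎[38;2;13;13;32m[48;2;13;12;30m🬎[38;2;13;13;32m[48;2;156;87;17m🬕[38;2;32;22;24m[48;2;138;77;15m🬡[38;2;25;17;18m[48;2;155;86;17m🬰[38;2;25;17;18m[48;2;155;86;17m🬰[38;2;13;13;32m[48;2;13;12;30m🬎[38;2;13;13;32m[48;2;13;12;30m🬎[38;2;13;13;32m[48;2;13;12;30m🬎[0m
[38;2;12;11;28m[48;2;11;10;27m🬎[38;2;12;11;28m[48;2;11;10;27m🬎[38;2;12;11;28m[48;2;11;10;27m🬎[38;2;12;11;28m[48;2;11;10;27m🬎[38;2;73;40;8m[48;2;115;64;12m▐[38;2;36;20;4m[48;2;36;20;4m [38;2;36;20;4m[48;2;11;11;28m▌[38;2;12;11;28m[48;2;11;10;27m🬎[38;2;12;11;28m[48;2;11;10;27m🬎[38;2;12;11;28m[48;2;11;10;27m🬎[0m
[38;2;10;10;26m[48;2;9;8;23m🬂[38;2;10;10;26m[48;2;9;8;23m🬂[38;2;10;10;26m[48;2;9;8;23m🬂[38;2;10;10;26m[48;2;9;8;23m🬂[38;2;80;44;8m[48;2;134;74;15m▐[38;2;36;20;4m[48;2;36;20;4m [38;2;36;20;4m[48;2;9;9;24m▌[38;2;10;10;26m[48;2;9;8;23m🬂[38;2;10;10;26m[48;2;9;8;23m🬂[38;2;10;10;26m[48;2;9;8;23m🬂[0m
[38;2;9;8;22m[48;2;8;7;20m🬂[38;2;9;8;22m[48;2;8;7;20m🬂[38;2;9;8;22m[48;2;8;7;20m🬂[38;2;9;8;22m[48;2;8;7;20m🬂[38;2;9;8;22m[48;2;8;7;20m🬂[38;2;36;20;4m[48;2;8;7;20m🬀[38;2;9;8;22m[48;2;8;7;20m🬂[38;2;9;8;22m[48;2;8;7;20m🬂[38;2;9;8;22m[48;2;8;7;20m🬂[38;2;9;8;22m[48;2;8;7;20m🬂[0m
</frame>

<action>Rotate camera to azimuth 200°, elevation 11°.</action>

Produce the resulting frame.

<frame>
[38;2;16;16;37m[48;2;14;14;34m🬂[38;2;16;16;37m[48;2;14;14;34m🬂[38;2;16;16;37m[48;2;14;14;34m🬂[38;2;16;16;37m[48;2;14;14;34m🬂[38;2;16;16;37m[48;2;14;14;34m🬂[38;2;16;16;37m[48;2;14;14;34m🬂[38;2;16;16;37m[48;2;14;14;34m🬂[38;2;16;16;37m[48;2;14;14;34m🬂[38;2;16;16;37m[48;2;14;14;34m🬂[38;2;16;16;37m[48;2;14;14;34m🬂[0m
[38;2;13;13;32m[48;2;13;12;30m🬎[38;2;13;13;32m[48;2;13;12;30m🬎[38;2;13;13;32m[48;2;13;12;30m🬎[38;2;13;13;32m[48;2;13;12;30m🬎[38;2;14;14;33m[48;2;139;77;15m🬂[38;2;14;14;33m[48;2;74;40;8m🬂[38;2;36;20;4m[48;2;13;13;32m🬓[38;2;13;13;32m[48;2;13;12;30m🬎[38;2;13;13;32m[48;2;13;12;30m🬎[38;2;13;13;32m[48;2;13;12;30m🬎[0m
[38;2;12;11;28m[48;2;11;10;27m🬎[38;2;12;11;28m[48;2;11;10;27m🬎[38;2;12;11;28m[48;2;11;10;27m🬎[38;2;12;11;28m[48;2;11;10;27m🬎[38;2;126;70;14m[48;2;157;87;17m▐[38;2;93;51;10m[48;2;53;29;6m▌[38;2;36;20;4m[48;2;11;11;28m▌[38;2;12;11;28m[48;2;11;10;27m🬎[38;2;12;11;28m[48;2;11;10;27m🬎[38;2;12;11;28m[48;2;11;10;27m🬎[0m
[38;2;10;10;26m[48;2;9;8;23m🬂[38;2;10;10;26m[48;2;9;8;23m🬂[38;2;10;10;26m[48;2;9;8;23m🬂[38;2;10;10;26m[48;2;9;8;23m🬂[38;2;128;71;14m[48;2;160;89;18m▐[38;2;93;51;10m[48;2;51;28;5m▌[38;2;36;20;4m[48;2;9;9;24m▌[38;2;10;10;26m[48;2;9;8;23m🬂[38;2;10;10;26m[48;2;9;8;23m🬂[38;2;10;10;26m[48;2;9;8;23m🬂[0m
[38;2;9;8;22m[48;2;8;7;20m🬂[38;2;9;8;22m[48;2;8;7;20m🬂[38;2;9;8;22m[48;2;8;7;20m🬂[38;2;9;8;22m[48;2;8;7;20m🬂[38;2;130;72;14m[48;2;8;7;20m🬁[38;2;93;51;10m[48;2;16;11;17m🬀[38;2;9;8;22m[48;2;8;7;20m🬂[38;2;9;8;22m[48;2;8;7;20m🬂[38;2;9;8;22m[48;2;8;7;20m🬂[38;2;9;8;22m[48;2;8;7;20m🬂[0m
</frame>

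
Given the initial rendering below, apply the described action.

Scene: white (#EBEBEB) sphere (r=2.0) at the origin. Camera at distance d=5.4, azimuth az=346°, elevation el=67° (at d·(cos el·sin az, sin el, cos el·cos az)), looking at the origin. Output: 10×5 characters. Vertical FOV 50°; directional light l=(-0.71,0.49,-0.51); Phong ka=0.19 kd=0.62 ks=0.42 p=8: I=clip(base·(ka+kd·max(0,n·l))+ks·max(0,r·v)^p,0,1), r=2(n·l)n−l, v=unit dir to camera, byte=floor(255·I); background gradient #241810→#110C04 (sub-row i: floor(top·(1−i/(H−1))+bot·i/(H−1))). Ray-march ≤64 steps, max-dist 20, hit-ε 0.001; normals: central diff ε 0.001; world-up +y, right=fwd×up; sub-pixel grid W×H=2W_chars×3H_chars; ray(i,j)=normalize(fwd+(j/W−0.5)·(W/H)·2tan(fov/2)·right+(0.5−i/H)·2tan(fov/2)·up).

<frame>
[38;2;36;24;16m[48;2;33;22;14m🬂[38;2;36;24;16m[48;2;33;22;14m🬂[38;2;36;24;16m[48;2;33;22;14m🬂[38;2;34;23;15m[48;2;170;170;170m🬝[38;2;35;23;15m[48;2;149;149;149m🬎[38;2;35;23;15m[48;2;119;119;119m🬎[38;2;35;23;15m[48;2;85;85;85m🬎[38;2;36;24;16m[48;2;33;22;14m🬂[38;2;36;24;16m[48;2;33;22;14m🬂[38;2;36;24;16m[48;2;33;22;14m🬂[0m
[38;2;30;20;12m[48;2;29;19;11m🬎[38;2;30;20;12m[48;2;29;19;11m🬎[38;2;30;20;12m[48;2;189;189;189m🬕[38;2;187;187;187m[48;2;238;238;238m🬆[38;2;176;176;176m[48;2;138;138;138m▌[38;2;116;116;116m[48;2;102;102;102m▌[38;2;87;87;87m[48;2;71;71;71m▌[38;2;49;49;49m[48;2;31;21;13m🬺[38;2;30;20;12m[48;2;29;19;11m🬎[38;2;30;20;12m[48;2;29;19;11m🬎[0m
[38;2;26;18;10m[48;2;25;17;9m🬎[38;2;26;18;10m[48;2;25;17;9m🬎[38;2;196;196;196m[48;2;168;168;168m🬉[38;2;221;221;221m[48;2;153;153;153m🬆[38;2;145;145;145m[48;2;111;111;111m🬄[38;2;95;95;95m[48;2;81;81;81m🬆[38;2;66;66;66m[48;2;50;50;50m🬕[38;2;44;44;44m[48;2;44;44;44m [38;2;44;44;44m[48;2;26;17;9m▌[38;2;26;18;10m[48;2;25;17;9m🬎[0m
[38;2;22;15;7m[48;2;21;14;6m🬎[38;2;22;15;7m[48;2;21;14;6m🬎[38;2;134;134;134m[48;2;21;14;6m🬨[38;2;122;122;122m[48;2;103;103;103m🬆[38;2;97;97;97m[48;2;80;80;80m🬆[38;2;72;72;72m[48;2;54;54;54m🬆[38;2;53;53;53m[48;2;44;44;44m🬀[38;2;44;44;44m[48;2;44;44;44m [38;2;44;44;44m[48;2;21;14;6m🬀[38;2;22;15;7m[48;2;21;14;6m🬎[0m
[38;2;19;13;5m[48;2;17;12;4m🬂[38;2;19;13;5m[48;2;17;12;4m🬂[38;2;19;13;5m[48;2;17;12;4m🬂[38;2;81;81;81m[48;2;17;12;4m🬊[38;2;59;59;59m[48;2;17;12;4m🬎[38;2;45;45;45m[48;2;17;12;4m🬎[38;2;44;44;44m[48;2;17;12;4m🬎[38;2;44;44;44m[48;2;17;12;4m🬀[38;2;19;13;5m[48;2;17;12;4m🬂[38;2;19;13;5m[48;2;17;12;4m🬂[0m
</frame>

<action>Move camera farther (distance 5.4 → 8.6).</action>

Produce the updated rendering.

<frame>
[38;2;36;24;16m[48;2;33;22;14m🬂[38;2;36;24;16m[48;2;33;22;14m🬂[38;2;36;24;16m[48;2;33;22;14m🬂[38;2;36;24;16m[48;2;33;22;14m🬂[38;2;36;24;16m[48;2;33;22;14m🬂[38;2;36;24;16m[48;2;33;22;14m🬂[38;2;36;24;16m[48;2;33;22;14m🬂[38;2;36;24;16m[48;2;33;22;14m🬂[38;2;36;24;16m[48;2;33;22;14m🬂[38;2;36;24;16m[48;2;33;22;14m🬂[0m
[38;2;30;20;12m[48;2;29;19;11m🬎[38;2;30;20;12m[48;2;29;19;11m🬎[38;2;30;20;12m[48;2;29;19;11m🬎[38;2;30;20;12m[48;2;29;19;11m🬎[38;2;30;20;12m[48;2;168;168;168m🬆[38;2;31;21;13m[48;2;112;112;112m🬂[38;2;64;64;64m[48;2;30;20;12m🬏[38;2;30;20;12m[48;2;29;19;11m🬎[38;2;30;20;12m[48;2;29;19;11m🬎[38;2;30;20;12m[48;2;29;19;11m🬎[0m
[38;2;26;18;10m[48;2;25;17;9m🬎[38;2;26;18;10m[48;2;25;17;9m🬎[38;2;26;18;10m[48;2;25;17;9m🬎[38;2;180;180;180m[48;2;26;17;9m▐[38;2;233;233;233m[48;2;137;137;137m🬄[38;2;99;99;99m[48;2;71;71;71m🬆[38;2;56;56;56m[48;2;44;44;44m🬀[38;2;26;18;10m[48;2;25;17;9m🬎[38;2;26;18;10m[48;2;25;17;9m🬎[38;2;26;18;10m[48;2;25;17;9m🬎[0m
[38;2;22;15;7m[48;2;21;14;6m🬎[38;2;22;15;7m[48;2;21;14;6m🬎[38;2;22;15;7m[48;2;21;14;6m🬎[38;2;131;131;131m[48;2;21;14;6m🬁[38;2;90;90;90m[48;2;32;29;25m🬎[38;2;67;67;67m[48;2;44;44;44m🬀[38;2;44;44;44m[48;2;21;14;6m🬆[38;2;22;15;7m[48;2;21;14;6m🬎[38;2;22;15;7m[48;2;21;14;6m🬎[38;2;22;15;7m[48;2;21;14;6m🬎[0m
[38;2;19;13;5m[48;2;17;12;4m🬂[38;2;19;13;5m[48;2;17;12;4m🬂[38;2;19;13;5m[48;2;17;12;4m🬂[38;2;19;13;5m[48;2;17;12;4m🬂[38;2;19;13;5m[48;2;17;12;4m🬂[38;2;19;13;5m[48;2;17;12;4m🬂[38;2;19;13;5m[48;2;17;12;4m🬂[38;2;19;13;5m[48;2;17;12;4m🬂[38;2;19;13;5m[48;2;17;12;4m🬂[38;2;19;13;5m[48;2;17;12;4m🬂[0m
</frame>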